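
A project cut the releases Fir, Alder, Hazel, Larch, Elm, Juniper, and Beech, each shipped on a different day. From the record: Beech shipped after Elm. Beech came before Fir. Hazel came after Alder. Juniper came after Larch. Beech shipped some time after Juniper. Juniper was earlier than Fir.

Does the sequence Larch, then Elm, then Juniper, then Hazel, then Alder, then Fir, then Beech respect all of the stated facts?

The constraints require Beech before Fir, but in the proposed sequence Fir appears ahead of Beech. That one violation is enough.

no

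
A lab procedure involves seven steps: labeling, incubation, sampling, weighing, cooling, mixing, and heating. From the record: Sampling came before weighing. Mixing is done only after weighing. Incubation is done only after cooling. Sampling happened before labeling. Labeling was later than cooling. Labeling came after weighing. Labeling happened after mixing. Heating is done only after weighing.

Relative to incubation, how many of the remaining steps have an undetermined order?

Forced before incubation: cooling.
That leaves heating, labeling, mixing, sampling, and weighing with no forced order relative to incubation — 5.

5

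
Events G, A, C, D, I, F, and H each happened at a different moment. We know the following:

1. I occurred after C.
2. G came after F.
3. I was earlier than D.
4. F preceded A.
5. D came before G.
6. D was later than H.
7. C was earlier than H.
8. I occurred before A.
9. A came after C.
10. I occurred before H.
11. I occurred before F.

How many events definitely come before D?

3

Directly stated before D: H and I.
C reaches D via C → H → D.
That's C, H, and I — 3 in all.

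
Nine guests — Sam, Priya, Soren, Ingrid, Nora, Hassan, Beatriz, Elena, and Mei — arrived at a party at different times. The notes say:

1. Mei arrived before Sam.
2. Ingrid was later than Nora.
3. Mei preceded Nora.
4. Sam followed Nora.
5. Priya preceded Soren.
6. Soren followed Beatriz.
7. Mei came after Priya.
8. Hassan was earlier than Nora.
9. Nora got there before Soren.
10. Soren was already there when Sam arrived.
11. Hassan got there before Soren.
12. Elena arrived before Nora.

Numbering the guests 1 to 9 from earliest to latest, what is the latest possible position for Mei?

Mei must come before Ingrid, Nora, Sam, and Soren — 4 guests forced after them.
Everything else can be placed before Mei in some valid order, so Mei can sit as late as position 9 − 4 = 5.

5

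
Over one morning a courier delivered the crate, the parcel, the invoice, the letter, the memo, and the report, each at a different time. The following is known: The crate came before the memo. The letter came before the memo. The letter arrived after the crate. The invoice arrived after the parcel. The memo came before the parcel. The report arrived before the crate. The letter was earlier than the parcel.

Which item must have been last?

Every other item has a chain of constraints placing it before the invoice, so the invoice is last.

the invoice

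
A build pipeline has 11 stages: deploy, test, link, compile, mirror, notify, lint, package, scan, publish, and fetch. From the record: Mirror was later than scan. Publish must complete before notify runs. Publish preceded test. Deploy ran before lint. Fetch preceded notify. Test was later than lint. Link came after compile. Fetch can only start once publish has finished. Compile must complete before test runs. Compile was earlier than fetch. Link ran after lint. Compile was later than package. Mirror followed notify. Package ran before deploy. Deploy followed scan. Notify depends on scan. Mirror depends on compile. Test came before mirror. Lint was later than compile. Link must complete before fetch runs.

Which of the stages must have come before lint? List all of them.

Directly stated before lint: compile and deploy.
Package reaches lint via package → deploy → lint.
Scan reaches lint via scan → deploy → lint.

compile, deploy, package, scan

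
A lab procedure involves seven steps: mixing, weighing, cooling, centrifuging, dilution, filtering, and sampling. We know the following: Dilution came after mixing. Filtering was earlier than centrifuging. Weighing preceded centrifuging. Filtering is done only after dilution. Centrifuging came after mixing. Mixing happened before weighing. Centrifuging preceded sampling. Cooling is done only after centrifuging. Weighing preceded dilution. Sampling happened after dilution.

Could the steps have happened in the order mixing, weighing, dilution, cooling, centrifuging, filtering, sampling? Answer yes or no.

no

The constraints require centrifuging before cooling, but in the proposed sequence cooling appears ahead of centrifuging. That one violation is enough.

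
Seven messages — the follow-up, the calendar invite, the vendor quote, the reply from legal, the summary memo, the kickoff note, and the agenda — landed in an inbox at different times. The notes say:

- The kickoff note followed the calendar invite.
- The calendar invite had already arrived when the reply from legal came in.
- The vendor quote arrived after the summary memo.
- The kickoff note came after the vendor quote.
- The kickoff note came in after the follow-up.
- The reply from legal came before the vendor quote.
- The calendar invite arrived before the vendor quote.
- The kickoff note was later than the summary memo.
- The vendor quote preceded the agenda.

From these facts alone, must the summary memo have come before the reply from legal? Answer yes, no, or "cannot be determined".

No chain of stated constraints runs from the summary memo to the reply from legal, and none runs from the reply from legal to the summary memo either.
So the relative order of the summary memo and the reply from legal is not fixed by the given facts.

cannot be determined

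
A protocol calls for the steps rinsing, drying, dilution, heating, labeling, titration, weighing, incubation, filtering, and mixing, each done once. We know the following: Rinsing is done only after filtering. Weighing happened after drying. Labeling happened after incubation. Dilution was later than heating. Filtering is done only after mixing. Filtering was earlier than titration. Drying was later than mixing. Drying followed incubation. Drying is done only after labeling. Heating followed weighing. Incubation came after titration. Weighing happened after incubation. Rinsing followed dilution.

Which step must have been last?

rinsing

Every other step has a chain of constraints placing it before rinsing, so rinsing is last.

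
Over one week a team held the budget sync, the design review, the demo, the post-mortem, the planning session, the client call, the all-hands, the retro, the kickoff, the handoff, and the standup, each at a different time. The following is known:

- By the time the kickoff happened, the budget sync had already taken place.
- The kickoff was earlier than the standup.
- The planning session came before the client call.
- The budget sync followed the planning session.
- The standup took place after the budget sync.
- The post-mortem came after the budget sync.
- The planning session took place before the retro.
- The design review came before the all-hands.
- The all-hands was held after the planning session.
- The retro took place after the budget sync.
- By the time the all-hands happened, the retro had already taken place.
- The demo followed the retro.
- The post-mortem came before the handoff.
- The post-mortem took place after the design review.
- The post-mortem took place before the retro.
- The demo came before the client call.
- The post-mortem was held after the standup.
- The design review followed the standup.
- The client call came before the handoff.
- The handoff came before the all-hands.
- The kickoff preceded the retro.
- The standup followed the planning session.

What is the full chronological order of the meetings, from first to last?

The constraints fix every adjacent pair, so only one ordering works:
the planning session → the budget sync → the kickoff → the standup → the design review → the post-mortem → the retro → the demo → the client call → the handoff → the all-hands.

the planning session, the budget sync, the kickoff, the standup, the design review, the post-mortem, the retro, the demo, the client call, the handoff, the all-hands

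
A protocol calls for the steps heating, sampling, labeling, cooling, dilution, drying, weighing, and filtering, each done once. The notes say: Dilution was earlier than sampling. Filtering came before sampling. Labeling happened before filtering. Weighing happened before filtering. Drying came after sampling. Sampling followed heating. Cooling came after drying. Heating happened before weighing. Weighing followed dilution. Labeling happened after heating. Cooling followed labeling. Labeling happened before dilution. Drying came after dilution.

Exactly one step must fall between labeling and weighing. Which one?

Tracing the constraints gives labeling → dilution → weighing, so dilution sits after labeling and before weighing.
No other step is forced both after labeling and before weighing.

dilution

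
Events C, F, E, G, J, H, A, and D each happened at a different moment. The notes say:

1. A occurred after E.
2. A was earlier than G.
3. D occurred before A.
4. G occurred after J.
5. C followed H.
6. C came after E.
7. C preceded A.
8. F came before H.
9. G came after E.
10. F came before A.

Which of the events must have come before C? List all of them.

E, F, H

Directly stated before C: E and H.
F reaches C via F → H → C.
No chain forces D (or any of the others) ahead of C.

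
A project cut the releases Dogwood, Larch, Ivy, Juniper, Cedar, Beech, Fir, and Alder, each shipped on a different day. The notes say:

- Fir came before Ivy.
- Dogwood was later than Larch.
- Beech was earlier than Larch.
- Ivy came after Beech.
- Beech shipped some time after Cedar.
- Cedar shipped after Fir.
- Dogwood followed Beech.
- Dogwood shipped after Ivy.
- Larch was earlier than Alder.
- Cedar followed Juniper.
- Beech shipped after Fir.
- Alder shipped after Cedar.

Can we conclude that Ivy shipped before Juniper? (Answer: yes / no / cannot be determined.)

Tracing the constraints gives Juniper → Cedar → Beech → Ivy, so Juniper must come before Ivy.
That means Ivy cannot be before Juniper.

no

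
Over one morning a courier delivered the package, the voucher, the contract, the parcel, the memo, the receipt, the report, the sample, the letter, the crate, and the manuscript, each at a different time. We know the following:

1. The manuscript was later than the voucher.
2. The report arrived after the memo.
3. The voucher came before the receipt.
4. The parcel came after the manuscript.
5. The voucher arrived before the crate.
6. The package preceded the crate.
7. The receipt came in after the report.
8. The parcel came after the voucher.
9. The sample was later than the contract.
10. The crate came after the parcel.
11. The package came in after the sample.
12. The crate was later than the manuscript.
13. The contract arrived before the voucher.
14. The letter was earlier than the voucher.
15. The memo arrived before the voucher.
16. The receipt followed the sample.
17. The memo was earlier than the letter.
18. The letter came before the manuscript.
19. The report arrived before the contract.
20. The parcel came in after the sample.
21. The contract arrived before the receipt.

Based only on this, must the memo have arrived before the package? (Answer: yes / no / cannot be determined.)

yes

Chain the constraints: the memo → the report → the contract → the sample → the package. Each link is directly stated, so the memo comes before the package.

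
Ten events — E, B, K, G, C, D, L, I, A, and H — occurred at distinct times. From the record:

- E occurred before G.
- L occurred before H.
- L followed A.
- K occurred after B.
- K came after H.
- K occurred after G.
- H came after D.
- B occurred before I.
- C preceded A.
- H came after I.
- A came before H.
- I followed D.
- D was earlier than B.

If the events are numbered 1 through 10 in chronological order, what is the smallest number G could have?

E must come before G — 1 forced predecessor.
Nothing else is forced ahead of G, so its earliest slot is position 1 + 1 = 2.

2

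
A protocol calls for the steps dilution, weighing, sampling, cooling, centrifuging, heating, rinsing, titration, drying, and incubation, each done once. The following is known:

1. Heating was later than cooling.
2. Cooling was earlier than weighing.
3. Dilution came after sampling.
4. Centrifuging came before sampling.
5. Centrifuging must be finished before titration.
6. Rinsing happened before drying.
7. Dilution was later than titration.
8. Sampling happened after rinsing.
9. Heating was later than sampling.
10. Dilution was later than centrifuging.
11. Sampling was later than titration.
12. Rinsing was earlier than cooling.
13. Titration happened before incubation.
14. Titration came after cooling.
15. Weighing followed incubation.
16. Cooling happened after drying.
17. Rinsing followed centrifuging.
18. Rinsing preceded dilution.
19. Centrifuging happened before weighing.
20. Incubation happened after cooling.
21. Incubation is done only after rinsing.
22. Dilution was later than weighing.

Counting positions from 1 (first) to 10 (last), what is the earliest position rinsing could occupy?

Centrifuging must come before rinsing — 1 forced predecessor.
Nothing else is forced ahead of rinsing, so its earliest slot is position 1 + 1 = 2.

2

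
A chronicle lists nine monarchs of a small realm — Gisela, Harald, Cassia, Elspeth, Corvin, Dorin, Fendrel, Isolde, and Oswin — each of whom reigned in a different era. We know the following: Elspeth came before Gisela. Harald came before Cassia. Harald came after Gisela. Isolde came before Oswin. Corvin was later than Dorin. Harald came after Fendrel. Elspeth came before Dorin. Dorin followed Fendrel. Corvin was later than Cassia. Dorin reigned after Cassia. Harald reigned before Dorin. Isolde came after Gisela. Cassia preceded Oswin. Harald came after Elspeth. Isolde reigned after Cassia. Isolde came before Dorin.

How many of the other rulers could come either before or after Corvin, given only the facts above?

Forced before Corvin: Cassia, Dorin, Elspeth, Fendrel, Gisela, Harald, and Isolde.
That leaves Oswin with no forced order relative to Corvin — 1.

1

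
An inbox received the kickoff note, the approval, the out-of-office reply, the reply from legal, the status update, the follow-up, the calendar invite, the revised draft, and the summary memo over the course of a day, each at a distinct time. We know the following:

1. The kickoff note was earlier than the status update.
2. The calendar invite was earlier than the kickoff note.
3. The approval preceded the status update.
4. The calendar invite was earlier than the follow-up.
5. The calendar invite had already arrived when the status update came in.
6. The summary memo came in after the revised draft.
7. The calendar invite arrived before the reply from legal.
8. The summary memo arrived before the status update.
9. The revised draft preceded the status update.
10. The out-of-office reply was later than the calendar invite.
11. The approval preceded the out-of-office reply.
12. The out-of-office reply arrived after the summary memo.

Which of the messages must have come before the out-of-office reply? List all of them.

Directly stated before the out-of-office reply: the approval, the calendar invite, and the summary memo.
The revised draft reaches the out-of-office reply via the revised draft → the summary memo → the out-of-office reply.
No chain forces the follow-up (or any of the others) ahead of the out-of-office reply.

the approval, the calendar invite, the revised draft, the summary memo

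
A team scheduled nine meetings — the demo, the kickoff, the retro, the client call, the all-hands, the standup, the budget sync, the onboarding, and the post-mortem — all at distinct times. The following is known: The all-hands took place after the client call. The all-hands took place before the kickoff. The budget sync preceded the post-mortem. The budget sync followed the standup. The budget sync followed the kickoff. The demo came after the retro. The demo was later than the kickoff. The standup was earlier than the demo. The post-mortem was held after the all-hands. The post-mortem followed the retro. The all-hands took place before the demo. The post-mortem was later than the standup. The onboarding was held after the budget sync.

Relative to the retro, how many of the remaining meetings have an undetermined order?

Forced after the retro: the demo and the post-mortem.
That leaves the all-hands, the budget sync, the client call, the kickoff, the onboarding, and the standup with no forced order relative to the retro — 6.

6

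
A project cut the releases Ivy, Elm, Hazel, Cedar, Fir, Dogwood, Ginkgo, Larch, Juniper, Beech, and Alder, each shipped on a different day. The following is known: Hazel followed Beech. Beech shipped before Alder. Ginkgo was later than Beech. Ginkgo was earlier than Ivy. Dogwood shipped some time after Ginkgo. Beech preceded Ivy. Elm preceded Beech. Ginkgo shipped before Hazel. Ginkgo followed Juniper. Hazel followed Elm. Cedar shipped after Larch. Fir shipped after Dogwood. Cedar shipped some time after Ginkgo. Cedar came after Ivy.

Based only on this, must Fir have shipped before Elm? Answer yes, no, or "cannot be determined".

Tracing the constraints gives Elm → Beech → Ginkgo → Dogwood → Fir, so Elm must come before Fir.
That means Fir cannot be before Elm.

no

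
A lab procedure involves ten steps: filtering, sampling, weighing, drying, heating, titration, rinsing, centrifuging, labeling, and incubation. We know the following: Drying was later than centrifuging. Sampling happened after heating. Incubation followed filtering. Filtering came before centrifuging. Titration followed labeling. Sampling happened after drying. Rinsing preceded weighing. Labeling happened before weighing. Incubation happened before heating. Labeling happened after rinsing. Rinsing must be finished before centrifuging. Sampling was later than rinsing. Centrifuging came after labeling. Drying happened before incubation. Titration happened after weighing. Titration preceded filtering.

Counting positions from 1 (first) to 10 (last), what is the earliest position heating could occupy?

Centrifuging, drying, filtering, incubation, labeling, rinsing, titration, and weighing must all come before heating — 8 forced predecessors.
Nothing else is forced ahead of heating, so its earliest slot is position 8 + 1 = 9.

9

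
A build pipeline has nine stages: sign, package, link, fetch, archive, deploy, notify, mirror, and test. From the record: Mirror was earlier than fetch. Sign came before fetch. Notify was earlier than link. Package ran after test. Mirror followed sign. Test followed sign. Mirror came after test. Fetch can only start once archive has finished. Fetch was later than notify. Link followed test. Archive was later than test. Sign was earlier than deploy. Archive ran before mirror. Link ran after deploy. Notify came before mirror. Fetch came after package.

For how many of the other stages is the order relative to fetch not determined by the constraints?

Forced before fetch: archive, mirror, notify, package, sign, and test.
That leaves deploy and link with no forced order relative to fetch — 2.

2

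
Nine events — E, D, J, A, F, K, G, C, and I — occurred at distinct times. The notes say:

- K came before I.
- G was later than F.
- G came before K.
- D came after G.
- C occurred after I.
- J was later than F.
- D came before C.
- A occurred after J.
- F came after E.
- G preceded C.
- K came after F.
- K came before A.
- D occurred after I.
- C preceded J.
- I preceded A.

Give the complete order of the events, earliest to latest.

E, F, G, K, I, D, C, J, A

The constraints fix every adjacent pair, so only one ordering works:
E → F → G → K → I → D → C → J → A.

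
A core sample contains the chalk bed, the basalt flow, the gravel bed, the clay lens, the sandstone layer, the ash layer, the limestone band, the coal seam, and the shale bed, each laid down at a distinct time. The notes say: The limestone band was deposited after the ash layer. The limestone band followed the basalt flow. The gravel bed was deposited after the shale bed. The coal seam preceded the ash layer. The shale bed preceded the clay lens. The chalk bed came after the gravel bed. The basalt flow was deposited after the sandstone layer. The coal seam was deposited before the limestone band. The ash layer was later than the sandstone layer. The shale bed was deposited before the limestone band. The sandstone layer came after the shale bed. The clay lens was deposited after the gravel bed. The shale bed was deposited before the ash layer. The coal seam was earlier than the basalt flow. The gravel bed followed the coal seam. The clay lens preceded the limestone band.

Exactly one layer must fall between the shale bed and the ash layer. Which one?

the sandstone layer

Tracing the constraints gives the shale bed → the sandstone layer → the ash layer, so the sandstone layer sits after the shale bed and before the ash layer.
No other layer is forced both after the shale bed and before the ash layer.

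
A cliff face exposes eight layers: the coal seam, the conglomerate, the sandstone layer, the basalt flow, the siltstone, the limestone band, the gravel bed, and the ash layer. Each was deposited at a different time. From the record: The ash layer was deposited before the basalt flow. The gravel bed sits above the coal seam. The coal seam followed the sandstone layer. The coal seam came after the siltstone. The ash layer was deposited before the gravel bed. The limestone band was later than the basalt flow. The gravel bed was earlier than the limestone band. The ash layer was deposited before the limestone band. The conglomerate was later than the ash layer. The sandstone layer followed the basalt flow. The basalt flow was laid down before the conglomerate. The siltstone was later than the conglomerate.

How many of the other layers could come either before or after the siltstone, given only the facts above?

1

Forced before the siltstone: the ash layer, the basalt flow, and the conglomerate; forced after the siltstone: the coal seam, the gravel bed, and the limestone band.
That leaves the sandstone layer with no forced order relative to the siltstone — 1.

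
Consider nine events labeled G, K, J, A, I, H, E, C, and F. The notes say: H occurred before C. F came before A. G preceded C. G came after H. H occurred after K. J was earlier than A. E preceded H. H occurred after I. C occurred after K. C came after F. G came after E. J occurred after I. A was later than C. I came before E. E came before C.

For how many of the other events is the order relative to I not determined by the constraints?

2

Forced after I: A, C, E, G, H, and J.
That leaves F and K with no forced order relative to I — 2.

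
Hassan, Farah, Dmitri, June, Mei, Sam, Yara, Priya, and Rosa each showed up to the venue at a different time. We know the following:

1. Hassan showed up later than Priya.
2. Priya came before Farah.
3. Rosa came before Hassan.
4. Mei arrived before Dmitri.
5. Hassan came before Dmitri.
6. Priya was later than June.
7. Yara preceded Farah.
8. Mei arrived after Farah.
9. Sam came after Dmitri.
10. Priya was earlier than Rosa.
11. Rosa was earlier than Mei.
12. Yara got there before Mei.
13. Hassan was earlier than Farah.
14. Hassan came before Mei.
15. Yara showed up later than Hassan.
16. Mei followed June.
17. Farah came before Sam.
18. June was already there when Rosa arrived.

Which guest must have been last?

Every other guest has a chain of constraints placing them before Sam, so Sam is last.

Sam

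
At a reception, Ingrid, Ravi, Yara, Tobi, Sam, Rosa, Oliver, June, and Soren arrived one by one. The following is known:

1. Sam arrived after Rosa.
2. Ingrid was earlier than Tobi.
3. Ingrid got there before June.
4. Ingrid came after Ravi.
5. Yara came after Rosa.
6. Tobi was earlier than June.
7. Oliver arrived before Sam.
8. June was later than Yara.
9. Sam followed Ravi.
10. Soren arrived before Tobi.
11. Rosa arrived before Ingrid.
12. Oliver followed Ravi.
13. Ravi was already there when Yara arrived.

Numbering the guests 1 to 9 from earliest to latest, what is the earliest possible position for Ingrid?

Ravi and Rosa must both come before Ingrid — 2 forced predecessors.
Nothing else is forced ahead of Ingrid, so their earliest slot is position 2 + 1 = 3.

3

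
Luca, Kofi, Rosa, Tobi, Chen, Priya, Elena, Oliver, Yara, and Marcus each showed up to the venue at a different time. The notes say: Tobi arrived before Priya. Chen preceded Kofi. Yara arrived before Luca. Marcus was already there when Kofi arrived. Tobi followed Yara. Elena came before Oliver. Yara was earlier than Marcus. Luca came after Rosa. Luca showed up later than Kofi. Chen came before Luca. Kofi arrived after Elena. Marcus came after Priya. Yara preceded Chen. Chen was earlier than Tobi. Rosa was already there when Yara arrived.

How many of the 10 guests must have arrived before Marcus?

Directly stated before Marcus: Priya and Yara.
Chen reaches Marcus via Chen → Tobi → Priya → Marcus.
Rosa reaches Marcus via Rosa → Yara → Marcus.
Tobi reaches Marcus via Tobi → Priya → Marcus.
No chain forces Kofi (or any of the others) ahead of Marcus.
That's Chen, Priya, Rosa, Tobi, and Yara — 5 in all.

5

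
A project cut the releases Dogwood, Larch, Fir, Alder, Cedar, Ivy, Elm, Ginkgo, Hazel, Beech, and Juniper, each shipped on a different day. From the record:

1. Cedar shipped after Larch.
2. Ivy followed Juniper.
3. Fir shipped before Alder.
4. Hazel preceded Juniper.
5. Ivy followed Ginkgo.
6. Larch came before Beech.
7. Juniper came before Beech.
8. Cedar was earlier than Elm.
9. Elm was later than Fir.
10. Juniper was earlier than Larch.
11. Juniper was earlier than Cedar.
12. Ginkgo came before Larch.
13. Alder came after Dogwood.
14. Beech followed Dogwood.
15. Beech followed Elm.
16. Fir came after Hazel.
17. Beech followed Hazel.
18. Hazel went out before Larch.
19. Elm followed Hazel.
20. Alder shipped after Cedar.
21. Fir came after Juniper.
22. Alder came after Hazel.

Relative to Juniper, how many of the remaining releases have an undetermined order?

Forced before Juniper: Hazel; forced after Juniper: Alder, Beech, Cedar, Elm, Fir, Ivy, and Larch.
That leaves Dogwood and Ginkgo with no forced order relative to Juniper — 2.

2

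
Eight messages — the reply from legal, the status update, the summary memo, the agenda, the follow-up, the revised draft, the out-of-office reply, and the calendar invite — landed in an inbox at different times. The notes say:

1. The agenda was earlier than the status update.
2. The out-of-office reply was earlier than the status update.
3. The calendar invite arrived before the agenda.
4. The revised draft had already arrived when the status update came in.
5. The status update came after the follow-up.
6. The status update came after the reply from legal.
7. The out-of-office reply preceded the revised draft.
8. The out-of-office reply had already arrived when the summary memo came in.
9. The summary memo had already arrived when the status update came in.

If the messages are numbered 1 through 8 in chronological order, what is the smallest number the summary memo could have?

2

The out-of-office reply must come before the summary memo — 1 forced predecessor.
Nothing else is forced ahead of the summary memo, so its earliest slot is position 1 + 1 = 2.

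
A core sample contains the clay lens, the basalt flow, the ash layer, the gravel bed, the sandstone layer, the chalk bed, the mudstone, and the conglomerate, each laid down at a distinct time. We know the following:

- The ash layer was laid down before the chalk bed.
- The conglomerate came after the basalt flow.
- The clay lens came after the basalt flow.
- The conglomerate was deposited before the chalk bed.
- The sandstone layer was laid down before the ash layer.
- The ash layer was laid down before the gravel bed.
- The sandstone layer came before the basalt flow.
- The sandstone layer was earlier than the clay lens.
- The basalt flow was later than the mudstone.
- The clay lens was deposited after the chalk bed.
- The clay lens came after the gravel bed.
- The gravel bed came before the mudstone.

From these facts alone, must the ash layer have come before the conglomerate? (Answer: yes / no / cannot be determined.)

Chain the constraints: the ash layer → the gravel bed → the mudstone → the basalt flow → the conglomerate. Each link is directly stated, so the ash layer comes before the conglomerate.

yes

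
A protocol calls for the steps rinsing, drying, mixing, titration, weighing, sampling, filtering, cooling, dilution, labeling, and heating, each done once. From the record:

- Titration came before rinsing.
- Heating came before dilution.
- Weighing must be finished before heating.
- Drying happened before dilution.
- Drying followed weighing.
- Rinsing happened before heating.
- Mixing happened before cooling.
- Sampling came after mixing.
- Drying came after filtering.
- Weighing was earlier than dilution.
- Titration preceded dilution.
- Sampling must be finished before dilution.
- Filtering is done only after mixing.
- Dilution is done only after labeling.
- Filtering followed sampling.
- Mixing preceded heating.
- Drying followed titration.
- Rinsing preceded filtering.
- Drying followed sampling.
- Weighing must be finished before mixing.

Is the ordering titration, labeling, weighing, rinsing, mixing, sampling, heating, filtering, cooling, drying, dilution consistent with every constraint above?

Check each stated constraint against the proposed order — e.g. titration is ahead of drying; titration is ahead of dilution. Every pair is in the required order; nothing is violated.

yes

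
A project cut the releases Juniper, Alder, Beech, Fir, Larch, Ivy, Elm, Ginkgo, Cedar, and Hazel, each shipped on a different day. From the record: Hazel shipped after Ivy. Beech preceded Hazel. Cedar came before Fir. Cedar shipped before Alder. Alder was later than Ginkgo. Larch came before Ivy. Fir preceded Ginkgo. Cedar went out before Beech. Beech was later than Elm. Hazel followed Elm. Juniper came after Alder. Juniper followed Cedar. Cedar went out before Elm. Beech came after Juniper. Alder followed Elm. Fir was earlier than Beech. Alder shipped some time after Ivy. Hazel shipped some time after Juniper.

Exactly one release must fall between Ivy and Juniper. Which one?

Alder

Tracing the constraints gives Ivy → Alder → Juniper, so Alder sits after Ivy and before Juniper.
No other release is forced both after Ivy and before Juniper.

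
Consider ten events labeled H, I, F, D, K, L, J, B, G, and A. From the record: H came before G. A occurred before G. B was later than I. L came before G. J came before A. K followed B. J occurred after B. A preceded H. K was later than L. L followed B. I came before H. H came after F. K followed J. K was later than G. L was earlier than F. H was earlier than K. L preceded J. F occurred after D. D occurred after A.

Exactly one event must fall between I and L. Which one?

B

Tracing the constraints gives I → B → L, so B sits after I and before L.
No other event is forced both after I and before L.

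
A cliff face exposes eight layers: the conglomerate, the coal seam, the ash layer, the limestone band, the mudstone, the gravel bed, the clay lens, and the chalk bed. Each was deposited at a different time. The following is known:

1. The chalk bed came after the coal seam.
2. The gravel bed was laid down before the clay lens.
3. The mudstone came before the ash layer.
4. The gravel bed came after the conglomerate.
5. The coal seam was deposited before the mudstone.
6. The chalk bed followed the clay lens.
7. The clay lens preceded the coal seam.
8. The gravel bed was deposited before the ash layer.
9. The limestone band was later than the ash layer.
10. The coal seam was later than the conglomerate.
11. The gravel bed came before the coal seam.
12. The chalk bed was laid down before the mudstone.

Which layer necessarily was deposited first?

the conglomerate

The conglomerate has a chain of constraints placing it before every other layer, so the conglomerate must be first.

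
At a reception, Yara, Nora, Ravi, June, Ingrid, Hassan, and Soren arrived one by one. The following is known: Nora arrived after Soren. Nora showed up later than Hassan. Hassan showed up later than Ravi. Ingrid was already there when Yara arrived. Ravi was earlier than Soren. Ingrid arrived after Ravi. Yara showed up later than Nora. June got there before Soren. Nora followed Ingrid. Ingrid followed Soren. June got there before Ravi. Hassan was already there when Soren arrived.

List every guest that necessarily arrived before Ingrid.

Directly stated before Ingrid: Ravi and Soren.
Hassan reaches Ingrid via Hassan → Soren → Ingrid.
June reaches Ingrid via June → Soren → Ingrid.
No chain forces Yara (or any of the others) ahead of Ingrid.

Hassan, June, Ravi, Soren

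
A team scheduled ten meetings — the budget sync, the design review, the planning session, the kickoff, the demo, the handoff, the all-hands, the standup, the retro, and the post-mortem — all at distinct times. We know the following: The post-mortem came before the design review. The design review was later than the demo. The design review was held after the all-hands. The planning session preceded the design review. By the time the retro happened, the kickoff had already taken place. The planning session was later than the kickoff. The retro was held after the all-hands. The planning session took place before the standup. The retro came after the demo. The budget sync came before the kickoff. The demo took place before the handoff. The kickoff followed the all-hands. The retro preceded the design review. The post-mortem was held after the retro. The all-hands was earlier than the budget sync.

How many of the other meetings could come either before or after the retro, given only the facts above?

3

Forced before the retro: the all-hands, the budget sync, the demo, and the kickoff; forced after the retro: the design review and the post-mortem.
That leaves the handoff, the planning session, and the standup with no forced order relative to the retro — 3.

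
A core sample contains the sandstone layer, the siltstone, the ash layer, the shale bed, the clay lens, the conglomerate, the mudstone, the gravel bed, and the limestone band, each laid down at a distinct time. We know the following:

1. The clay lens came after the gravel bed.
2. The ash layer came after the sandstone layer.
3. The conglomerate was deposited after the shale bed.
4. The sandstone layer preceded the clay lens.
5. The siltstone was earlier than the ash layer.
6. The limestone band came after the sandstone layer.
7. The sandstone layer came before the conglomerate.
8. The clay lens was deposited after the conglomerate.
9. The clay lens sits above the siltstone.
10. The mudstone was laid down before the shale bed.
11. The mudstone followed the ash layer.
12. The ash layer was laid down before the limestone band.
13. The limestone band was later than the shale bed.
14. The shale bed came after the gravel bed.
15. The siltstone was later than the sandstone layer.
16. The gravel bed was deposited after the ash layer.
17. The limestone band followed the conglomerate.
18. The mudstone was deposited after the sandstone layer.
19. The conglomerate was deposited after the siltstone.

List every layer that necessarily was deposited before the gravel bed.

the ash layer, the sandstone layer, the siltstone

Directly stated before the gravel bed: the ash layer.
The sandstone layer reaches the gravel bed via the sandstone layer → the ash layer → the gravel bed.
The siltstone reaches the gravel bed via the siltstone → the ash layer → the gravel bed.
No chain forces the mudstone (or any of the others) ahead of the gravel bed.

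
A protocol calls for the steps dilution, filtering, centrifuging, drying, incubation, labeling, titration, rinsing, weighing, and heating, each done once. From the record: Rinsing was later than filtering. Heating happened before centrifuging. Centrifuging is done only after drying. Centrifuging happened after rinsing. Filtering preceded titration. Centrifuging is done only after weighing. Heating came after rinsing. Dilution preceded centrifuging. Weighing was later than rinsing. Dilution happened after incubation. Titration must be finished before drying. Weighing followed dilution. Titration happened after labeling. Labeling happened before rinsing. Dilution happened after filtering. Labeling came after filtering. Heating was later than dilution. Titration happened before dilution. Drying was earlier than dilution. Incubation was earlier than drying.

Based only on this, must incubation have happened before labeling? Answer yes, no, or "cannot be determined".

No chain of stated constraints runs from incubation to labeling, and none runs from labeling to incubation either.
So the relative order of incubation and labeling is not fixed by the given facts.

cannot be determined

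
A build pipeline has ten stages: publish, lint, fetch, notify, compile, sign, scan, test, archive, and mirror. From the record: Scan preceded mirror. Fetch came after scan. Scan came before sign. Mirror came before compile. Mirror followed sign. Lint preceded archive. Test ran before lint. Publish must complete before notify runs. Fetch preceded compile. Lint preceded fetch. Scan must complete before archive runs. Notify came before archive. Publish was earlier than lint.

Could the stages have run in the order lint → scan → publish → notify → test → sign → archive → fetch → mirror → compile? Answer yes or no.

no

The constraints require test before lint, but in the proposed sequence lint appears ahead of test. That one violation is enough.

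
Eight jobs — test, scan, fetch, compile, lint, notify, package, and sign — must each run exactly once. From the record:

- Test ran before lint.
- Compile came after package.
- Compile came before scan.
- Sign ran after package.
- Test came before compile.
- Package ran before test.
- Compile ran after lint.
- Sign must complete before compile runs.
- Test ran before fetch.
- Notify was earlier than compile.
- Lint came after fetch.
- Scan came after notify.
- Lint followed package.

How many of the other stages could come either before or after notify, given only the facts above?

Forced after notify: compile and scan.
That leaves fetch, lint, package, sign, and test with no forced order relative to notify — 5.

5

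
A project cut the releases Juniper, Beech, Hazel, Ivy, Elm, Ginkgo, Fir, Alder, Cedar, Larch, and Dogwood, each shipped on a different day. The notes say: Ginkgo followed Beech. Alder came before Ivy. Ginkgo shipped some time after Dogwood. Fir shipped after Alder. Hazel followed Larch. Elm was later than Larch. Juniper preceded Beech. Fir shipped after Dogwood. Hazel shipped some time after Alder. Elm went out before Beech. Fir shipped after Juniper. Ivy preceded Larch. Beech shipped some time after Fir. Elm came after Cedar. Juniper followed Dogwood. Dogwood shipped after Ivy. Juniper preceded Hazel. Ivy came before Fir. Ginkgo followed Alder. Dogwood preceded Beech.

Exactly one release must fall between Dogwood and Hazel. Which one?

Tracing the constraints gives Dogwood → Juniper → Hazel, so Juniper sits after Dogwood and before Hazel.
No other release is forced both after Dogwood and before Hazel.

Juniper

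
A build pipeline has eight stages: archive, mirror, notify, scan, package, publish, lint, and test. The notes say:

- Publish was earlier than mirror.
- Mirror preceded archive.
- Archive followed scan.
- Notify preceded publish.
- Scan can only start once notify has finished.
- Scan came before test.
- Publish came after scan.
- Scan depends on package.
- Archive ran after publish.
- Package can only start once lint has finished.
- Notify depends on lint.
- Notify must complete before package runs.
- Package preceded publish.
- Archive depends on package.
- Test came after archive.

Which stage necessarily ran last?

Every other stage has a chain of constraints placing it before test, so test is last.

test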